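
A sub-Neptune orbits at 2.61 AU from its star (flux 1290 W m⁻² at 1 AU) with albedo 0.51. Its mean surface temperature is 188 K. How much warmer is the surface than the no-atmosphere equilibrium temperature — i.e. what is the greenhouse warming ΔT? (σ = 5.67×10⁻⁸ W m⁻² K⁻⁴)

ΔT ≈ 45.8 K

S = 1290/2.61² = 189.4 W m⁻².
T_eq = [S(1−A)/(4σ)]^(1/4) = [189.4×0.49/(4×5.67×10⁻⁸)]^(1/4) = 142.2 K.
ΔT = T_surf − T_eq = 188 − 142.2.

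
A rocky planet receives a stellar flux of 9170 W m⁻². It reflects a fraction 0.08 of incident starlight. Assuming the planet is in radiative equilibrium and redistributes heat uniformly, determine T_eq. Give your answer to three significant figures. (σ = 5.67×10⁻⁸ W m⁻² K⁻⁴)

T_eq ≈ 439 K

Energy balance: absorbed = emitted ⇒ πR²·S(1−A) = 4πR²·σT_eq⁴, so T_eq⁴ = S(1−A)/(4σ).
T_eq = [9170 × 0.92 / (4 × 5.67×10⁻⁸)]^(1/4) = (3.72×10¹⁰)^(1/4) = 439 K.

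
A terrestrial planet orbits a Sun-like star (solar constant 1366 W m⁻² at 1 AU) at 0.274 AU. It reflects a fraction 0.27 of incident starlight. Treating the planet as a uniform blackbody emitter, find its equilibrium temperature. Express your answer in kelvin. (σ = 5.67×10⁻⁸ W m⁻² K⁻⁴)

Flux at 0.274 AU: S = 1366/0.274² = 1.82×10⁴ W m⁻².
Energy balance: absorbed = emitted ⇒ πR²·S(1−A) = 4πR²·σT_eq⁴, so T_eq⁴ = S(1−A)/(4σ).
T_eq = [1.82×10⁴ × 0.73 / (4 × 5.67×10⁻⁸)]^(1/4) = (5.86×10¹⁰)^(1/4) = 492 K.

T_eq ≈ 492 K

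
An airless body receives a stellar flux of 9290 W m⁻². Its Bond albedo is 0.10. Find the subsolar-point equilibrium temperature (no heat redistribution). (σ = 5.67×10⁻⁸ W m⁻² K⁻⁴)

At the subsolar point the surface absorbs S(1−A) and emits σT⁴ per unit area — no factor of 4, since only the local patch is in balance.
T = [9290 × 0.90 / 5.67×10⁻⁸]^(1/4) = (1.47×10¹¹)^(1/4) = 620 K.

T_ss ≈ 620 K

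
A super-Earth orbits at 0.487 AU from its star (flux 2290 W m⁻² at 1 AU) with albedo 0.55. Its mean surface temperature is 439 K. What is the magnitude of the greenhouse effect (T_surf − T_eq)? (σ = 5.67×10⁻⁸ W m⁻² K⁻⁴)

ΔT ≈ 67.0 K

S = 2290/0.487² = 9656 W m⁻².
T_eq = [S(1−A)/(4σ)]^(1/4) = [9656×0.45/(4×5.67×10⁻⁸)]^(1/4) = 372.0 K.
ΔT = T_surf − T_eq = 439 − 372.0.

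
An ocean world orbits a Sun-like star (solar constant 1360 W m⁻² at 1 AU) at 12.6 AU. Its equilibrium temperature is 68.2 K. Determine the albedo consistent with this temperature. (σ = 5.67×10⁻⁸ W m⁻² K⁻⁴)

A ≈ 0.43

Flux at 12.6 AU: S = 1360/12.6² = 8.57 W m⁻².
From T_eq⁴ = S(1−A)/(4σ): 1−A = 4σT_eq⁴/S.
1−A = 4 × 5.67×10⁻⁸ × (68.2)⁴ / 8.57 = 0.573.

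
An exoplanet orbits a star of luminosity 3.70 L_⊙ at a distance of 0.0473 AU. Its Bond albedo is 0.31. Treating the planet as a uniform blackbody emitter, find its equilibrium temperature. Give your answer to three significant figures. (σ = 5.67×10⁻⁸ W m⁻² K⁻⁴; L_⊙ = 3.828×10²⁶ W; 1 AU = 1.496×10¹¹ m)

T_eq ≈ 1620 K

d = 0.0473 AU = 7.08×10⁹ m.
L = 3.70 × 3.828×10²⁶ = 1.42×10²⁷ W.
Flux: S = L/(4πd²) = 1.42×10²⁷/(4π×(7.08×10⁹)²) = 2.25×10⁶ W m⁻².
Energy balance: absorbed = emitted ⇒ πR²·S(1−A) = 4πR²·σT_eq⁴, so T_eq⁴ = S(1−A)/(4σ).
T_eq = [2.25×10⁶ × 0.69 / (4 × 5.67×10⁻⁸)]^(1/4) = (6.85×10¹²)^(1/4) = 1620 K.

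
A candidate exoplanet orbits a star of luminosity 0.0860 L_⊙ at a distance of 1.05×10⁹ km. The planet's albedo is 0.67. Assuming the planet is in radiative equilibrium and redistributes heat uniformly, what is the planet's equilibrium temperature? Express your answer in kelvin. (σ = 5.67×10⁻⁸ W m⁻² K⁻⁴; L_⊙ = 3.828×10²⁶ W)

d = 1.05×10⁹ km = 1.05×10¹² m.
L = 0.0860 × 3.828×10²⁶ = 3.29×10²⁵ W.
Flux: S = L/(4πd²) = 3.29×10²⁵/(4π×(1.05×10¹²)²) = 2.38 W m⁻².
Energy balance: absorbed = emitted ⇒ πR²·S(1−A) = 4πR²·σT_eq⁴, so T_eq⁴ = S(1−A)/(4σ).
T_eq = [2.38 × 0.33 / (4 × 5.67×10⁻⁸)]^(1/4) = (3.46×10⁶)^(1/4) = 43.1 K.

T_eq ≈ 43.1 K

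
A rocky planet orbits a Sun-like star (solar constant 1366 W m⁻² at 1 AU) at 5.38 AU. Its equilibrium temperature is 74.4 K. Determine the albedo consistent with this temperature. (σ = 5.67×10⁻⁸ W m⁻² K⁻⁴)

A ≈ 0.85

Flux at 5.38 AU: S = 1366/5.38² = 47.2 W m⁻².
From T_eq⁴ = S(1−A)/(4σ): 1−A = 4σT_eq⁴/S.
1−A = 4 × 5.67×10⁻⁸ × (74.4)⁴ / 47.2 = 0.147.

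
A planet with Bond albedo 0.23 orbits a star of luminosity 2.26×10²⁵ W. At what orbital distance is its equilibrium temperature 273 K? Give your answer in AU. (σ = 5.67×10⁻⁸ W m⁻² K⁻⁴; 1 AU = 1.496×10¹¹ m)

From T_eq⁴ = L(1−A)/(16πσd²): d = √[L(1−A)/(16πσT_eq⁴)].
d = √[2.26×10²⁵ × 0.77 / (16π × 5.67×10⁻⁸ × (273)⁴)] = 3.32×10¹⁰ m = 0.222 AU.

d ≈ 0.222 AU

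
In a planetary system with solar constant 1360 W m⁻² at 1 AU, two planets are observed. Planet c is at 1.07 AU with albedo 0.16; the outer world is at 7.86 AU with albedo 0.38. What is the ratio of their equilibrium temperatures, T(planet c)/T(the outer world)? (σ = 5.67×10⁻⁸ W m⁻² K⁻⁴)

T_eq = [S₀(1−A)/(4σd²)]^(1/4), so T ∝ (1−A)^(1/4) / √d.
T₁ = [1360×0.84/(4×5.67×10⁻⁸×1.07²)]^(1/4) = 257.54 K.
T₂ = [1360×0.62/(4×5.67×10⁻⁸×7.86²)]^(1/4) = 88.08 K.

T₁/T₂ ≈ 2.924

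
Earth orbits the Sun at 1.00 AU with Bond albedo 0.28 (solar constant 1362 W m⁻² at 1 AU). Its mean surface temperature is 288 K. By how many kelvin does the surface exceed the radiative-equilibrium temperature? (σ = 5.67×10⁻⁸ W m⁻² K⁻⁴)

ΔT ≈ 31.6 K

S = 1362/1.00² = 1362 W m⁻².
T_eq = [S(1−A)/(4σ)]^(1/4) = [1362×0.72/(4×5.67×10⁻⁸)]^(1/4) = 256.4 K.
ΔT = T_surf − T_eq = 288 − 256.4.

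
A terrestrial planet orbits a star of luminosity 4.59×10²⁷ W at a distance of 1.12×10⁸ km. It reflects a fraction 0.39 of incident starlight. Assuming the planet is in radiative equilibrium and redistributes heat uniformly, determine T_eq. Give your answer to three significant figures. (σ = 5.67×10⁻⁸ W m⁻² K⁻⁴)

d = 1.12×10⁸ km = 1.12×10¹¹ m.
Flux: S = L/(4πd²) = 4.59×10²⁷/(4π×(1.12×10¹¹)²) = 2.91×10⁴ W m⁻².
Energy balance: absorbed = emitted ⇒ πR²·S(1−A) = 4πR²·σT_eq⁴, so T_eq⁴ = S(1−A)/(4σ).
T_eq = [2.91×10⁴ × 0.61 / (4 × 5.67×10⁻⁸)]^(1/4) = (7.83×10¹⁰)^(1/4) = 529 K.

T_eq ≈ 529 K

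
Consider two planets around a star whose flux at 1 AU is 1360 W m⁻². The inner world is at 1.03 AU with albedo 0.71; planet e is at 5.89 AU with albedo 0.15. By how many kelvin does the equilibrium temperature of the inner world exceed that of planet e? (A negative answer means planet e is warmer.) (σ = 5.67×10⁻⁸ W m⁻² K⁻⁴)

ΔT ≈ 91.1 K

T_eq = [S₀(1−A)/(4σd²)]^(1/4), so T ∝ (1−A)^(1/4) / √d.
T₁ = [1360×0.29/(4×5.67×10⁻⁸×1.03²)]^(1/4) = 201.21 K.
T₂ = [1360×0.85/(4×5.67×10⁻⁸×5.89²)]^(1/4) = 110.10 K.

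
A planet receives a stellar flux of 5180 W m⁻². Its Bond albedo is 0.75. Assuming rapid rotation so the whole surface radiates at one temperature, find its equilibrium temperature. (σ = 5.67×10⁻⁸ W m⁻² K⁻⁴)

Energy balance: absorbed = emitted ⇒ πR²·S(1−A) = 4πR²·σT_eq⁴, so T_eq⁴ = S(1−A)/(4σ).
T_eq = [5180 × 0.25 / (4 × 5.67×10⁻⁸)]^(1/4) = (5.71×10⁹)^(1/4) = 275 K.

T_eq ≈ 275 K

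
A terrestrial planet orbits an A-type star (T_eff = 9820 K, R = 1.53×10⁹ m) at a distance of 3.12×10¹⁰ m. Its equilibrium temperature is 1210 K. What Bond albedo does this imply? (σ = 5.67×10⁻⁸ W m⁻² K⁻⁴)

A ≈ 0.62

L = 4πR_⋆²σT_⋆⁴ = 4π(1.53×10⁹)² × 5.67×10⁻⁸ × (9820)⁴ = 1.55×10²⁸ W.
S = L/(4πd²) = 1.27×10⁶ W m⁻².
From T_eq⁴ = S(1−A)/(4σ): 1−A = 4σT_eq⁴/S.
1−A = 4 × 5.67×10⁻⁸ × (1210)⁴ / 1.27×10⁶ = 0.383.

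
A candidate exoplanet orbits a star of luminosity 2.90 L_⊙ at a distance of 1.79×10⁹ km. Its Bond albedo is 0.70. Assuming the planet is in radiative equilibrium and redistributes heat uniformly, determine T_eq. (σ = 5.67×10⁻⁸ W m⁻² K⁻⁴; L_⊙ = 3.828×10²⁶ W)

d = 1.79×10⁹ km = 1.79×10¹² m.
L = 2.90 × 3.828×10²⁶ = 1.11×10²⁷ W.
Flux: S = L/(4πd²) = 1.11×10²⁷/(4π×(1.79×10¹²)²) = 27.6 W m⁻².
Energy balance: absorbed = emitted ⇒ πR²·S(1−A) = 4πR²·σT_eq⁴, so T_eq⁴ = S(1−A)/(4σ).
T_eq = [27.6 × 0.30 / (4 × 5.67×10⁻⁸)]^(1/4) = (3.65×10⁷)^(1/4) = 77.7 K.

T_eq ≈ 77.7 K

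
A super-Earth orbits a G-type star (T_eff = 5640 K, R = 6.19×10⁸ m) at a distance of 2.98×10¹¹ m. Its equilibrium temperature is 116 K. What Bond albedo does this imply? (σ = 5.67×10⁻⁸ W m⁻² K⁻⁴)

L = 4πR_⋆²σT_⋆⁴ = 4π(6.19×10⁸)² × 5.67×10⁻⁸ × (5640)⁴ = 2.76×10²⁶ W.
S = L/(4πd²) = 248 W m⁻².
From T_eq⁴ = S(1−A)/(4σ): 1−A = 4σT_eq⁴/S.
1−A = 4 × 5.67×10⁻⁸ × (116)⁴ / 248 = 0.166.

A ≈ 0.83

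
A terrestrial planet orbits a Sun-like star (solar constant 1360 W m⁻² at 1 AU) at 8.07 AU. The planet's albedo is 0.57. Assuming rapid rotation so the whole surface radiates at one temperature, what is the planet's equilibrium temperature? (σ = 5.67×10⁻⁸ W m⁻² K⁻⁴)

T_eq ≈ 79.3 K

Flux at 8.07 AU: S = 1360/8.07² = 20.9 W m⁻².
Energy balance: absorbed = emitted ⇒ πR²·S(1−A) = 4πR²·σT_eq⁴, so T_eq⁴ = S(1−A)/(4σ).
T_eq = [20.9 × 0.43 / (4 × 5.67×10⁻⁸)]^(1/4) = (3.96×10⁷)^(1/4) = 79.3 K.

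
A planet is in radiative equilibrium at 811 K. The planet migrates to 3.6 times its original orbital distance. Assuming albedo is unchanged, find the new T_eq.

T_eq ∝ L^(1/4) · d^(−1/2).
T′ = 811 / 3.6^(1/2) = 427 K.

T_eq ≈ 427 K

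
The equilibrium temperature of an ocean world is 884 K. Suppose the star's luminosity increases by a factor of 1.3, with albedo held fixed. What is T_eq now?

T_eq ≈ 944 K

T_eq ∝ L^(1/4) · d^(−1/2).
T′ = 884 × 1.3^(1/4) = 944 K.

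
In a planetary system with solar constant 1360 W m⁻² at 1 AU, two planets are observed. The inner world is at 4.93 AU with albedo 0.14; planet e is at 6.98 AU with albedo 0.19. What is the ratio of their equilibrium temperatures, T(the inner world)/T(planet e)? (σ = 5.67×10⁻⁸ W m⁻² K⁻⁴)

T_eq = [S₀(1−A)/(4σd²)]^(1/4), so T ∝ (1−A)^(1/4) / √d.
T₁ = [1360×0.86/(4×5.67×10⁻⁸×4.93²)]^(1/4) = 120.69 K.
T₂ = [1360×0.81/(4×5.67×10⁻⁸×6.98²)]^(1/4) = 99.92 K.

T₁/T₂ ≈ 1.208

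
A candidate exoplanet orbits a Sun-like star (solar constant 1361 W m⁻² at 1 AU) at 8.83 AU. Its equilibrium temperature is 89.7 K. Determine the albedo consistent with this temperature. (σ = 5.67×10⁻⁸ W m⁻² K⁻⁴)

Flux at 8.83 AU: S = 1361/8.83² = 17.5 W m⁻².
From T_eq⁴ = S(1−A)/(4σ): 1−A = 4σT_eq⁴/S.
1−A = 4 × 5.67×10⁻⁸ × (89.7)⁴ / 17.5 = 0.841.

A ≈ 0.16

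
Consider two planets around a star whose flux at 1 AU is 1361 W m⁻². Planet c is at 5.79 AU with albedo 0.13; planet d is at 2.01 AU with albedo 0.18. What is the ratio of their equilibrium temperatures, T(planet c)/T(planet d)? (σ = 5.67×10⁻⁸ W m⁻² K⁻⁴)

T_eq = [S₀(1−A)/(4σd²)]^(1/4), so T ∝ (1−A)^(1/4) / √d.
T₁ = [1361×0.87/(4×5.67×10⁻⁸×5.79²)]^(1/4) = 111.71 K.
T₂ = [1361×0.82/(4×5.67×10⁻⁸×2.01²)]^(1/4) = 186.81 K.

T₁/T₂ ≈ 0.598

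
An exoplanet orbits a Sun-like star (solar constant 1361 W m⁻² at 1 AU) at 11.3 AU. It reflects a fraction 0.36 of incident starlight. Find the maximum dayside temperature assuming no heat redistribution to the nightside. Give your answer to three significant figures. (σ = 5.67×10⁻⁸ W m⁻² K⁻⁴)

Flux at 11.3 AU: S = 1361/11.3² = 10.7 W m⁻².
With no redistribution each surface element balances locally: S(1−A) = σT⁴.
T = [10.7 × 0.64 / 5.67×10⁻⁸]^(1/4) = (1.20×10⁸)^(1/4) = 105 K.

T_ss ≈ 105 K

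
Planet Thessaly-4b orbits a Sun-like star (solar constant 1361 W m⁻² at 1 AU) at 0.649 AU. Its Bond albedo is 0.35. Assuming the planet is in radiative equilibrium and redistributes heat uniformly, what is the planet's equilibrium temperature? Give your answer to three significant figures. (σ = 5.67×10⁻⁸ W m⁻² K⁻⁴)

Flux at 0.649 AU: S = 1361/0.649² = 3230 W m⁻².
Energy balance: absorbed = emitted ⇒ πR²·S(1−A) = 4πR²·σT_eq⁴, so T_eq⁴ = S(1−A)/(4σ).
T_eq = [3230 × 0.65 / (4 × 5.67×10⁻⁸)]^(1/4) = (9.26×10⁹)^(1/4) = 310 K.

T_eq ≈ 310 K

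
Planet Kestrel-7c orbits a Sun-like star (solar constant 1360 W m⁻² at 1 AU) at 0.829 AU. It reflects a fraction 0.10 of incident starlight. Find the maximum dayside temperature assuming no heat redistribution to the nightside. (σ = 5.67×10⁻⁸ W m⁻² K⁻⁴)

T_ss ≈ 421 K

Flux at 0.829 AU: S = 1360/0.829² = 1980 W m⁻².
With no redistribution each surface element balances locally: S(1−A) = σT⁴.
T = [1980 × 0.90 / 5.67×10⁻⁸]^(1/4) = (3.14×10¹⁰)^(1/4) = 421 K.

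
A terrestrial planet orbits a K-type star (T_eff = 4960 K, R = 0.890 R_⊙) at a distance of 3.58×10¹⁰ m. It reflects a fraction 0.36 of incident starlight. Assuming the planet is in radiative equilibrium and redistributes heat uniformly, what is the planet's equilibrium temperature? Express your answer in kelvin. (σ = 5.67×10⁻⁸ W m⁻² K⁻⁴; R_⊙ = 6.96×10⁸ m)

T_eq ≈ 413 K

R_⋆ = 0.890 × 6.96×10⁸ = 6.19×10⁸ m.
L = 4πR_⋆²σT_⋆⁴ = 4π(6.19×10⁸)² × 5.67×10⁻⁸ × (4960)⁴ = 1.65×10²⁶ W.
S = L/(4πd²) = 1.03×10⁴ W m⁻².
Energy balance: absorbed = emitted ⇒ πR²·S(1−A) = 4πR²·σT_eq⁴, so T_eq⁴ = S(1−A)/(4σ).
T_eq = [1.03×10⁴ × 0.64 / (4 × 5.67×10⁻⁸)]^(1/4) = (2.90×10¹⁰)^(1/4) = 413 K.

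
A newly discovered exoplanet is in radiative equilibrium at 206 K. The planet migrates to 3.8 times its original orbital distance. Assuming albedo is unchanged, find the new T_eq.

T_eq ≈ 106 K

T_eq ∝ L^(1/4) · d^(−1/2).
T′ = 206 / 3.8^(1/2) = 106 K.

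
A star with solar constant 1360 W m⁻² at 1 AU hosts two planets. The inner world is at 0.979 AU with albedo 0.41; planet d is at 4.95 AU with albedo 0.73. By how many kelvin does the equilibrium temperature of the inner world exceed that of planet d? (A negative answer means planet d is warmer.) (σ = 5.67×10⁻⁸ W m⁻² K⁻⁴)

T_eq = [S₀(1−A)/(4σd²)]^(1/4), so T ∝ (1−A)^(1/4) / √d.
T₁ = [1360×0.59/(4×5.67×10⁻⁸×0.979²)]^(1/4) = 246.49 K.
T₂ = [1360×0.27/(4×5.67×10⁻⁸×4.95²)]^(1/4) = 90.16 K.

ΔT ≈ 156.3 K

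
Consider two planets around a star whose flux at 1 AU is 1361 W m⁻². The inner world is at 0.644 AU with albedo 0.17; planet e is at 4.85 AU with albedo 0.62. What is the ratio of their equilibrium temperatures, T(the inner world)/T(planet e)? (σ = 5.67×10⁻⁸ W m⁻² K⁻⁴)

T_eq = [S₀(1−A)/(4σd²)]^(1/4), so T ∝ (1−A)^(1/4) / √d.
T₁ = [1361×0.83/(4×5.67×10⁻⁸×0.644²)]^(1/4) = 331.04 K.
T₂ = [1361×0.38/(4×5.67×10⁻⁸×4.85²)]^(1/4) = 99.23 K.

T₁/T₂ ≈ 3.336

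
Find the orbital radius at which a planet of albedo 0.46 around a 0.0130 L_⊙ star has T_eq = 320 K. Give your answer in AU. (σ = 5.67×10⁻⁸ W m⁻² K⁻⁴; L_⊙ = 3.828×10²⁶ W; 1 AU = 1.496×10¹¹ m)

L = 0.0130 × 3.828×10²⁶ = 4.98×10²⁴ W.
From T_eq⁴ = L(1−A)/(16πσd²): d = √[L(1−A)/(16πσT_eq⁴)].
d = √[4.98×10²⁴ × 0.54 / (16π × 5.67×10⁻⁸ × (320)⁴)] = 9.48×10⁹ m = 0.0634 AU.

d ≈ 0.0634 AU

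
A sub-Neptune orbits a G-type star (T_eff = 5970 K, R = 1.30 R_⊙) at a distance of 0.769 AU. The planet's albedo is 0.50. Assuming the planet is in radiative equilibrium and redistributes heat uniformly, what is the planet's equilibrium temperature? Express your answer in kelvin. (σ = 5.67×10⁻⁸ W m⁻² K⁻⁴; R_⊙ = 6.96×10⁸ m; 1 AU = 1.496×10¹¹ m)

R_⋆ = 1.30 × 6.96×10⁸ = 9.05×10⁸ m.
d = 0.769 AU = 1.15×10¹¹ m.
L = 4πR_⋆²σT_⋆⁴ = 4π(9.05×10⁸)² × 5.67×10⁻⁸ × (5970)⁴ = 7.41×10²⁶ W.
S = L/(4πd²) = 4460 W m⁻².
Energy balance: absorbed = emitted ⇒ πR²·S(1−A) = 4πR²·σT_eq⁴, so T_eq⁴ = S(1−A)/(4σ).
T_eq = [4460 × 0.50 / (4 × 5.67×10⁻⁸)]^(1/4) = (9.82×10⁹)^(1/4) = 315 K.

T_eq ≈ 315 K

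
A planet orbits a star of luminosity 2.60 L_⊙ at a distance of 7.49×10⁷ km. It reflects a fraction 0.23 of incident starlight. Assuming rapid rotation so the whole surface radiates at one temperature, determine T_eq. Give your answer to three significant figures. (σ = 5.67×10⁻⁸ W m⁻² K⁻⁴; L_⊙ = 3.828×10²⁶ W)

d = 7.49×10⁷ km = 7.49×10¹⁰ m.
L = 2.60 × 3.828×10²⁶ = 9.95×10²⁶ W.
Flux: S = L/(4πd²) = 9.95×10²⁶/(4π×(7.49×10¹⁰)²) = 1.41×10⁴ W m⁻².
Energy balance: absorbed = emitted ⇒ πR²·S(1−A) = 4πR²·σT_eq⁴, so T_eq⁴ = S(1−A)/(4σ).
T_eq = [1.41×10⁴ × 0.77 / (4 × 5.67×10⁻⁸)]^(1/4) = (4.79×10¹⁰)^(1/4) = 468 K.

T_eq ≈ 468 K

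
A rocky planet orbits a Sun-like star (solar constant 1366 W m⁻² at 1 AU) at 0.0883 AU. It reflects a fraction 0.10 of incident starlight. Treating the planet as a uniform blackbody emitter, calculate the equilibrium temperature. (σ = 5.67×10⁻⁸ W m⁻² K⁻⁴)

Flux at 0.0883 AU: S = 1366/0.0883² = 1.75×10⁵ W m⁻².
Energy balance: absorbed = emitted ⇒ πR²·S(1−A) = 4πR²·σT_eq⁴, so T_eq⁴ = S(1−A)/(4σ).
T_eq = [1.75×10⁵ × 0.90 / (4 × 5.67×10⁻⁸)]^(1/4) = (6.95×10¹¹)^(1/4) = 913 K.

T_eq ≈ 913 K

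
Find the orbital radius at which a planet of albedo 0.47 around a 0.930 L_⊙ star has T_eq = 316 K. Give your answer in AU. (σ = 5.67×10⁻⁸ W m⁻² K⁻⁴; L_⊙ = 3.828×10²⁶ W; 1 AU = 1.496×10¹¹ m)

L = 0.930 × 3.828×10²⁶ = 3.56×10²⁶ W.
From T_eq⁴ = L(1−A)/(16πσd²): d = √[L(1−A)/(16πσT_eq⁴)].
d = √[3.56×10²⁶ × 0.53 / (16π × 5.67×10⁻⁸ × (316)⁴)] = 8.15×10¹⁰ m = 0.545 AU.

d ≈ 0.545 AU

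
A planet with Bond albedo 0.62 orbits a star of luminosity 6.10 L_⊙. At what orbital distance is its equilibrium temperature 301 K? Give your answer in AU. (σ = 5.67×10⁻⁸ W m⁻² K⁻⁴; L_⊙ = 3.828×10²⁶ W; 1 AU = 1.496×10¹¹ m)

L = 6.10 × 3.828×10²⁶ = 2.34×10²⁷ W.
From T_eq⁴ = L(1−A)/(16πσd²): d = √[L(1−A)/(16πσT_eq⁴)].
d = √[2.34×10²⁷ × 0.38 / (16π × 5.67×10⁻⁸ × (301)⁴)] = 1.95×10¹¹ m = 1.30 AU.

d ≈ 1.30 AU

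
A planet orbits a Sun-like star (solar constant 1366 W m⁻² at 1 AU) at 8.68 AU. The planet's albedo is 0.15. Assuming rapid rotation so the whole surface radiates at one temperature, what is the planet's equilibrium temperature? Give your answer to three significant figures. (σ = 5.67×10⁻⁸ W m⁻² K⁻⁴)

Flux at 8.68 AU: S = 1366/8.68² = 18.1 W m⁻².
Energy balance: absorbed = emitted ⇒ πR²·S(1−A) = 4πR²·σT_eq⁴, so T_eq⁴ = S(1−A)/(4σ).
T_eq = [18.1 × 0.85 / (4 × 5.67×10⁻⁸)]^(1/4) = (6.79×10⁷)^(1/4) = 90.8 K.

T_eq ≈ 90.8 K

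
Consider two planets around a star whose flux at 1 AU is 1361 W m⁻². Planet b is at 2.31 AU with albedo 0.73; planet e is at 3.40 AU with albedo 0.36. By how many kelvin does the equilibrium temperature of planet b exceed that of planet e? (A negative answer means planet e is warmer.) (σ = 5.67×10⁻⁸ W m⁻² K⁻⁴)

T_eq = [S₀(1−A)/(4σd²)]^(1/4), so T ∝ (1−A)^(1/4) / √d.
T₁ = [1361×0.27/(4×5.67×10⁻⁸×2.31²)]^(1/4) = 132.00 K.
T₂ = [1361×0.64/(4×5.67×10⁻⁸×3.40²)]^(1/4) = 135.01 K.

ΔT ≈ -3.0 K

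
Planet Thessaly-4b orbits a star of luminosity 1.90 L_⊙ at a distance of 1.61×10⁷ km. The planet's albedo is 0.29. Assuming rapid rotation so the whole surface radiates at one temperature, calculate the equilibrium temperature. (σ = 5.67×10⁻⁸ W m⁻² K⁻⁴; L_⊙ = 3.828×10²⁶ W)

d = 1.61×10⁷ km = 1.61×10¹⁰ m.
L = 1.90 × 3.828×10²⁶ = 7.27×10²⁶ W.
Flux: S = L/(4πd²) = 7.27×10²⁶/(4π×(1.61×10¹⁰)²) = 2.23×10⁵ W m⁻².
Energy balance: absorbed = emitted ⇒ πR²·S(1−A) = 4πR²·σT_eq⁴, so T_eq⁴ = S(1−A)/(4σ).
T_eq = [2.23×10⁵ × 0.71 / (4 × 5.67×10⁻⁸)]^(1/4) = (6.99×10¹¹)^(1/4) = 914 K.

T_eq ≈ 914 K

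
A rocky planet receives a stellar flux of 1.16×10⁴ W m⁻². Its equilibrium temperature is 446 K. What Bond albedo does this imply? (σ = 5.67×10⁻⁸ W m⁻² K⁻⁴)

From T_eq⁴ = S(1−A)/(4σ): 1−A = 4σT_eq⁴/S.
1−A = 4 × 5.67×10⁻⁸ × (446)⁴ / 1.16×10⁴ = 0.774.

A ≈ 0.23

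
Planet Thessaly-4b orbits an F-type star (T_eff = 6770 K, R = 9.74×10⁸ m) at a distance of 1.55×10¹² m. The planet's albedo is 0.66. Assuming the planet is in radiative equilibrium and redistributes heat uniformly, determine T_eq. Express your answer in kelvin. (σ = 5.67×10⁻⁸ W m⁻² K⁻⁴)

T_eq ≈ 91.6 K

L = 4πR_⋆²σT_⋆⁴ = 4π(9.74×10⁸)² × 5.67×10⁻⁸ × (6770)⁴ = 1.42×10²⁷ W.
S = L/(4πd²) = 47.0 W m⁻².
Energy balance: absorbed = emitted ⇒ πR²·S(1−A) = 4πR²·σT_eq⁴, so T_eq⁴ = S(1−A)/(4σ).
T_eq = [47.0 × 0.34 / (4 × 5.67×10⁻⁸)]^(1/4) = (7.05×10⁷)^(1/4) = 91.6 K.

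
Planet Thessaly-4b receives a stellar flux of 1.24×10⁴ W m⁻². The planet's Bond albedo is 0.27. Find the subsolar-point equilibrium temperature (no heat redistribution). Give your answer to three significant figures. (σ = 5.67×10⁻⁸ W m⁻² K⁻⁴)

T_ss ≈ 632 K

At the subsolar point the surface absorbs S(1−A) and emits σT⁴ per unit area — no factor of 4, since only the local patch is in balance.
T = [1.24×10⁴ × 0.73 / 5.67×10⁻⁸]^(1/4) = (1.60×10¹¹)^(1/4) = 632 K.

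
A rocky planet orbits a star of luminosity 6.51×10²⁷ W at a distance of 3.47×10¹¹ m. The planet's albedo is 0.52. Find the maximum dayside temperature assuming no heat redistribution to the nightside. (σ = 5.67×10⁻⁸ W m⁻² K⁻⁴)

Flux: S = L/(4πd²) = 6.51×10²⁷/(4π×(3.47×10¹¹)²) = 4300 W m⁻².
With no redistribution each surface element balances locally: S(1−A) = σT⁴.
T = [4300 × 0.48 / 5.67×10⁻⁸]^(1/4) = (3.64×10¹⁰)^(1/4) = 437 K.

T_ss ≈ 437 K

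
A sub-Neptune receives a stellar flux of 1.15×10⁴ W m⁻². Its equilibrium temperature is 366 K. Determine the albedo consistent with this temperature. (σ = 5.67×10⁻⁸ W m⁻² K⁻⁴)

From T_eq⁴ = S(1−A)/(4σ): 1−A = 4σT_eq⁴/S.
1−A = 4 × 5.67×10⁻⁸ × (366)⁴ / 1.15×10⁴ = 0.354.

A ≈ 0.65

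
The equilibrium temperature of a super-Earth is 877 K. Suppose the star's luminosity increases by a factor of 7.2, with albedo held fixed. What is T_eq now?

T_eq ≈ 1440 K

T_eq ∝ L^(1/4) · d^(−1/2).
T′ = 877 × 7.2^(1/4) = 1440 K.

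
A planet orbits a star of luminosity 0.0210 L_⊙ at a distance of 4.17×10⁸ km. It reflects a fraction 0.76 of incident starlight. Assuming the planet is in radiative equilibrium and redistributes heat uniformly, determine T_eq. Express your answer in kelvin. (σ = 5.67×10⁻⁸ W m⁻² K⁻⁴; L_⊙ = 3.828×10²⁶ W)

d = 4.17×10⁸ km = 4.17×10¹¹ m.
L = 0.0210 × 3.828×10²⁶ = 8.04×10²⁴ W.
Flux: S = L/(4πd²) = 8.04×10²⁴/(4π×(4.17×10¹¹)²) = 3.68 W m⁻².
Energy balance: absorbed = emitted ⇒ πR²·S(1−A) = 4πR²·σT_eq⁴, so T_eq⁴ = S(1−A)/(4σ).
T_eq = [3.68 × 0.24 / (4 × 5.67×10⁻⁸)]^(1/4) = (3.89×10⁶)^(1/4) = 44.4 K.

T_eq ≈ 44.4 K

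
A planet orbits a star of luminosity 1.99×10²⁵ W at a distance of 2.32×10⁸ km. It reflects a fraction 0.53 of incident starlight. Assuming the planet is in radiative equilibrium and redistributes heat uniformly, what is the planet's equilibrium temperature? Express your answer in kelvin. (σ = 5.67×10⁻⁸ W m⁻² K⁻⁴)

T_eq ≈ 88.4 K

d = 2.32×10⁸ km = 2.32×10¹¹ m.
Flux: S = L/(4πd²) = 1.99×10²⁵/(4π×(2.32×10¹¹)²) = 29.4 W m⁻².
Energy balance: absorbed = emitted ⇒ πR²·S(1−A) = 4πR²·σT_eq⁴, so T_eq⁴ = S(1−A)/(4σ).
T_eq = [29.4 × 0.47 / (4 × 5.67×10⁻⁸)]^(1/4) = (6.10×10⁷)^(1/4) = 88.4 K.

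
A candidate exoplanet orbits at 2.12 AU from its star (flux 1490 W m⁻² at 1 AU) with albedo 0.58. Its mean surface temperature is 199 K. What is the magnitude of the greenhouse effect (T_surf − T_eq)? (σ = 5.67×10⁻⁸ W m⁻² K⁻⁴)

ΔT ≈ 41.6 K

S = 1490/2.12² = 331.5 W m⁻².
T_eq = [S(1−A)/(4σ)]^(1/4) = [331.5×0.42/(4×5.67×10⁻⁸)]^(1/4) = 157.4 K.
ΔT = T_surf − T_eq = 199 − 157.4.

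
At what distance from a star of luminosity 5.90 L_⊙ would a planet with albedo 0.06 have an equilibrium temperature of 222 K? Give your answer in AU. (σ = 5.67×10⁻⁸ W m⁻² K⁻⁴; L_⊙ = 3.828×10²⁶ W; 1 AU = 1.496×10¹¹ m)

L = 5.90 × 3.828×10²⁶ = 2.26×10²⁷ W.
From T_eq⁴ = L(1−A)/(16πσd²): d = √[L(1−A)/(16πσT_eq⁴)].
d = √[2.26×10²⁷ × 0.94 / (16π × 5.67×10⁻⁸ × (222)⁴)] = 5.54×10¹¹ m = 3.70 AU.

d ≈ 3.70 AU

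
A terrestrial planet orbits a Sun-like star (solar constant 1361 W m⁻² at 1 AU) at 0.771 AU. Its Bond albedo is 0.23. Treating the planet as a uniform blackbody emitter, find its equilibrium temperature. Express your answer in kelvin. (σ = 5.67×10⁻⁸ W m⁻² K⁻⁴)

Flux at 0.771 AU: S = 1361/0.771² = 2290 W m⁻².
Energy balance: absorbed = emitted ⇒ πR²·S(1−A) = 4πR²·σT_eq⁴, so T_eq⁴ = S(1−A)/(4σ).
T_eq = [2290 × 0.77 / (4 × 5.67×10⁻⁸)]^(1/4) = (7.77×10⁹)^(1/4) = 297 K.

T_eq ≈ 297 K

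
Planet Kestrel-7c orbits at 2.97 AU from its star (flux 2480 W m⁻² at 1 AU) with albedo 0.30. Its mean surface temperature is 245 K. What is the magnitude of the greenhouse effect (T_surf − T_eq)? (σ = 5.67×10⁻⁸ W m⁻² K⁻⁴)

ΔT ≈ 73.4 K

S = 2480/2.97² = 281.2 W m⁻².
T_eq = [S(1−A)/(4σ)]^(1/4) = [281.2×0.70/(4×5.67×10⁻⁸)]^(1/4) = 171.6 K.
ΔT = T_surf − T_eq = 245 − 171.6.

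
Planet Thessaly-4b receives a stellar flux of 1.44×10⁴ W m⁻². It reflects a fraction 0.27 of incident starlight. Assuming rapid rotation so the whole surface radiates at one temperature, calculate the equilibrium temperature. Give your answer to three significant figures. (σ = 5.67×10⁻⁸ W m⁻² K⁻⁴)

T_eq ≈ 464 K

Energy balance: absorbed = emitted ⇒ πR²·S(1−A) = 4πR²·σT_eq⁴, so T_eq⁴ = S(1−A)/(4σ).
T_eq = [1.44×10⁴ × 0.73 / (4 × 5.67×10⁻⁸)]^(1/4) = (4.63×10¹⁰)^(1/4) = 464 K.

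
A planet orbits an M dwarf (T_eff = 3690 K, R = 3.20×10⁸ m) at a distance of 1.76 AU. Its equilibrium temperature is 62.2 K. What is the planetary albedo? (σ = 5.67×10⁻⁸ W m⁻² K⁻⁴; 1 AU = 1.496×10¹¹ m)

A ≈ 0.78

d = 1.76 AU = 2.63×10¹¹ m.
L = 4πR_⋆²σT_⋆⁴ = 4π(3.20×10⁸)² × 5.67×10⁻⁸ × (3690)⁴ = 1.35×10²⁵ W.
S = L/(4πd²) = 15.5 W m⁻².
From T_eq⁴ = S(1−A)/(4σ): 1−A = 4σT_eq⁴/S.
1−A = 4 × 5.67×10⁻⁸ × (62.2)⁴ / 15.5 = 0.219.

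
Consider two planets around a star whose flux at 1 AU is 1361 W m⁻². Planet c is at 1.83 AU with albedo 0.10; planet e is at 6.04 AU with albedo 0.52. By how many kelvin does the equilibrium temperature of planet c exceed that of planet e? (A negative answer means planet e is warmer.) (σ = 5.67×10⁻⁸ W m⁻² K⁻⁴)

T_eq = [S₀(1−A)/(4σd²)]^(1/4), so T ∝ (1−A)^(1/4) / √d.
T₁ = [1361×0.90/(4×5.67×10⁻⁸×1.83²)]^(1/4) = 200.40 K.
T₂ = [1361×0.48/(4×5.67×10⁻⁸×6.04²)]^(1/4) = 94.26 K.

ΔT ≈ 106.1 K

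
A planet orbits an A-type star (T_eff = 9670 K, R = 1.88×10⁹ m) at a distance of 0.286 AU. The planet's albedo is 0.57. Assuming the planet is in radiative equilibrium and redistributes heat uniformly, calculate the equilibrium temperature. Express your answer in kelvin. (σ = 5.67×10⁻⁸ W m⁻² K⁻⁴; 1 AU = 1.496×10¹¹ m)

d = 0.286 AU = 4.28×10¹⁰ m.
L = 4πR_⋆²σT_⋆⁴ = 4π(1.88×10⁹)² × 5.67×10⁻⁸ × (9670)⁴ = 2.20×10²⁸ W.
S = L/(4πd²) = 9.57×10⁵ W m⁻².
Energy balance: absorbed = emitted ⇒ πR²·S(1−A) = 4πR²·σT_eq⁴, so T_eq⁴ = S(1−A)/(4σ).
T_eq = [9.57×10⁵ × 0.43 / (4 × 5.67×10⁻⁸)]^(1/4) = (1.81×10¹²)^(1/4) = 1160 K.

T_eq ≈ 1160 K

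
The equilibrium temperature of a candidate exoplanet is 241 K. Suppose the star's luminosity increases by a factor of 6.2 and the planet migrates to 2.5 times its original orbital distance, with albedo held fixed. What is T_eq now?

T_eq ∝ L^(1/4) · d^(−1/2).
T′ = 241 × 6.2^(1/4) / 2.5^(1/2) = 241 K.

T_eq ≈ 241 K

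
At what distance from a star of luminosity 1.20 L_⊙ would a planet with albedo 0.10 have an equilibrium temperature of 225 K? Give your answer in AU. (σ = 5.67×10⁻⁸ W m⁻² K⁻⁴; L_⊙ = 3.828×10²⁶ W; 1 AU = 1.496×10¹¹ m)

d ≈ 1.59 AU

L = 1.20 × 3.828×10²⁶ = 4.59×10²⁶ W.
From T_eq⁴ = L(1−A)/(16πσd²): d = √[L(1−A)/(16πσT_eq⁴)].
d = √[4.59×10²⁶ × 0.90 / (16π × 5.67×10⁻⁸ × (225)⁴)] = 2.38×10¹¹ m = 1.59 AU.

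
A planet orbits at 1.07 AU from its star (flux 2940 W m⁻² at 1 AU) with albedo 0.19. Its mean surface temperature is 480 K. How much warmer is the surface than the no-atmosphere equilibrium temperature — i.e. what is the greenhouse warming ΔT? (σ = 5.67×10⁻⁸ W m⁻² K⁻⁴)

S = 2940/1.07² = 2568 W m⁻².
T_eq = [S(1−A)/(4σ)]^(1/4) = [2568×0.81/(4×5.67×10⁻⁸)]^(1/4) = 309.5 K.
ΔT = T_surf − T_eq = 480 − 309.5.

ΔT ≈ 170.5 K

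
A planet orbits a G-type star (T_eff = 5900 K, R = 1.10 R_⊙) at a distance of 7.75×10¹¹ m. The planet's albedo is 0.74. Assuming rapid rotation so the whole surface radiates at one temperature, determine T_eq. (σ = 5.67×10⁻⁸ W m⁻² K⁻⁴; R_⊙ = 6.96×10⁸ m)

T_eq ≈ 93.6 K

R_⋆ = 1.10 × 6.96×10⁸ = 7.66×10⁸ m.
L = 4πR_⋆²σT_⋆⁴ = 4π(7.66×10⁸)² × 5.67×10⁻⁸ × (5900)⁴ = 5.06×10²⁶ W.
S = L/(4πd²) = 67.0 W m⁻².
Energy balance: absorbed = emitted ⇒ πR²·S(1−A) = 4πR²·σT_eq⁴, so T_eq⁴ = S(1−A)/(4σ).
T_eq = [67.0 × 0.26 / (4 × 5.67×10⁻⁸)]^(1/4) = (7.69×10⁷)^(1/4) = 93.6 K.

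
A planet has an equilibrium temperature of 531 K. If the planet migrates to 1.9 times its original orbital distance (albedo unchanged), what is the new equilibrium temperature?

T_eq ∝ L^(1/4) · d^(−1/2).
T′ = 531 / 1.9^(1/2) = 385 K.

T_eq ≈ 385 K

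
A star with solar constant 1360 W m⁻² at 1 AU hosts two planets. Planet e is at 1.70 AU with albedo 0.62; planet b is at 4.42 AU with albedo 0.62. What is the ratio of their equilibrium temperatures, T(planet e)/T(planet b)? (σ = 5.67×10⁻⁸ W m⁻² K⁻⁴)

T₁/T₂ ≈ 1.612

T_eq = [S₀(1−A)/(4σd²)]^(1/4), so T ∝ (1−A)^(1/4) / √d.
T₁ = [1360×0.38/(4×5.67×10⁻⁸×1.70²)]^(1/4) = 167.57 K.
T₂ = [1360×0.38/(4×5.67×10⁻⁸×4.42²)]^(1/4) = 103.92 K.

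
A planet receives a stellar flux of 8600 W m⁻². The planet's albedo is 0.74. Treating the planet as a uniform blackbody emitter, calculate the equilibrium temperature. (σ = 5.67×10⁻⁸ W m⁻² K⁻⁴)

Energy balance: absorbed = emitted ⇒ πR²·S(1−A) = 4πR²·σT_eq⁴, so T_eq⁴ = S(1−A)/(4σ).
T_eq = [8600 × 0.26 / (4 × 5.67×10⁻⁸)]^(1/4) = (9.86×10⁹)^(1/4) = 315 K.

T_eq ≈ 315 K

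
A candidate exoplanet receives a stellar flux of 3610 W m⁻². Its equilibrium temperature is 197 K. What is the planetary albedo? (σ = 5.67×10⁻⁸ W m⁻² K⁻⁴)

From T_eq⁴ = S(1−A)/(4σ): 1−A = 4σT_eq⁴/S.
1−A = 4 × 5.67×10⁻⁸ × (197)⁴ / 3610 = 0.095.

A ≈ 0.91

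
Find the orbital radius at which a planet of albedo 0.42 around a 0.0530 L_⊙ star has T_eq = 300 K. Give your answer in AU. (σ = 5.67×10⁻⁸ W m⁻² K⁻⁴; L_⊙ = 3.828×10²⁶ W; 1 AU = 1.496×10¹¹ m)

L = 0.0530 × 3.828×10²⁶ = 2.03×10²⁵ W.
From T_eq⁴ = L(1−A)/(16πσd²): d = √[L(1−A)/(16πσT_eq⁴)].
d = √[2.03×10²⁵ × 0.58 / (16π × 5.67×10⁻⁸ × (300)⁴)] = 2.26×10¹⁰ m = 0.151 AU.

d ≈ 0.151 AU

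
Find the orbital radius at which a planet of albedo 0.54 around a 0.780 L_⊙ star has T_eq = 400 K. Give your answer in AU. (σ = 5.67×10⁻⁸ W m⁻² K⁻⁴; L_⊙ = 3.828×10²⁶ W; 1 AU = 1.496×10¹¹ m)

d ≈ 0.290 AU

L = 0.780 × 3.828×10²⁶ = 2.99×10²⁶ W.
From T_eq⁴ = L(1−A)/(16πσd²): d = √[L(1−A)/(16πσT_eq⁴)].
d = √[2.99×10²⁶ × 0.46 / (16π × 5.67×10⁻⁸ × (400)⁴)] = 4.34×10¹⁰ m = 0.290 AU.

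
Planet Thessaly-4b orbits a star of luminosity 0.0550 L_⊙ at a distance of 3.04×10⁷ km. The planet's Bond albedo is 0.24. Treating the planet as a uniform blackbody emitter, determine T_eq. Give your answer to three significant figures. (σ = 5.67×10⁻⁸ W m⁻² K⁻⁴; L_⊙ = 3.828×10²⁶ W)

d = 3.04×10⁷ km = 3.04×10¹⁰ m.
L = 0.0550 × 3.828×10²⁶ = 2.11×10²⁵ W.
Flux: S = L/(4πd²) = 2.11×10²⁵/(4π×(3.04×10¹⁰)²) = 1810 W m⁻².
Energy balance: absorbed = emitted ⇒ πR²·S(1−A) = 4πR²·σT_eq⁴, so T_eq⁴ = S(1−A)/(4σ).
T_eq = [1810 × 0.76 / (4 × 5.67×10⁻⁸)]^(1/4) = (6.08×10⁹)^(1/4) = 279 K.

T_eq ≈ 279 K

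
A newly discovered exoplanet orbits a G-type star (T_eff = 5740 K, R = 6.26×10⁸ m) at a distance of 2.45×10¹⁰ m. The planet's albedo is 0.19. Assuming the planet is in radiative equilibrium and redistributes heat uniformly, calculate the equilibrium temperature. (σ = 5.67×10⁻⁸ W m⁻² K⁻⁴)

L = 4πR_⋆²σT_⋆⁴ = 4π(6.26×10⁸)² × 5.67×10⁻⁸ × (5740)⁴ = 3.03×10²⁶ W.
S = L/(4πd²) = 4.02×10⁴ W m⁻².
Energy balance: absorbed = emitted ⇒ πR²·S(1−A) = 4πR²·σT_eq⁴, so T_eq⁴ = S(1−A)/(4σ).
T_eq = [4.02×10⁴ × 0.81 / (4 × 5.67×10⁻⁸)]^(1/4) = (1.44×10¹¹)^(1/4) = 615 K.

T_eq ≈ 615 K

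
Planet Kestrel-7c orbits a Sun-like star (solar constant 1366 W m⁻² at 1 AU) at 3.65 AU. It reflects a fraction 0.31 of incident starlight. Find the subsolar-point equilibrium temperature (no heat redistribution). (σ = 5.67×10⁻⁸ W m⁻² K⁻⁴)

T_ss ≈ 188 K

Flux at 3.65 AU: S = 1366/3.65² = 103 W m⁻².
At the subsolar point the surface absorbs S(1−A) and emits σT⁴ per unit area — no factor of 4, since only the local patch is in balance.
T = [103 × 0.69 / 5.67×10⁻⁸]^(1/4) = (1.25×10⁹)^(1/4) = 188 K.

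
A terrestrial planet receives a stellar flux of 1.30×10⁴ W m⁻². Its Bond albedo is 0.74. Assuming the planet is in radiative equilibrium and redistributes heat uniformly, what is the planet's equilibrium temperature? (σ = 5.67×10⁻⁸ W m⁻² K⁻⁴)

T_eq ≈ 349 K

Energy balance: absorbed = emitted ⇒ πR²·S(1−A) = 4πR²·σT_eq⁴, so T_eq⁴ = S(1−A)/(4σ).
T_eq = [1.30×10⁴ × 0.26 / (4 × 5.67×10⁻⁸)]^(1/4) = (1.49×10¹⁰)^(1/4) = 349 K.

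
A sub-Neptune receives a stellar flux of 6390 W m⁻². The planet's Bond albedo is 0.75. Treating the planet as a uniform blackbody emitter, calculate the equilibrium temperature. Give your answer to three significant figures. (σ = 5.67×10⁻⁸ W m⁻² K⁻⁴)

Energy balance: absorbed = emitted ⇒ πR²·S(1−A) = 4πR²·σT_eq⁴, so T_eq⁴ = S(1−A)/(4σ).
T_eq = [6390 × 0.25 / (4 × 5.67×10⁻⁸)]^(1/4) = (7.04×10⁹)^(1/4) = 290 K.

T_eq ≈ 290 K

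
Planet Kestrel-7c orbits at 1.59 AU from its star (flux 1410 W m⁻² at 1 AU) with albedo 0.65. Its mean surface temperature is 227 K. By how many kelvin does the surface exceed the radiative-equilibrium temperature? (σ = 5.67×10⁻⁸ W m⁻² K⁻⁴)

S = 1410/1.59² = 557.7 W m⁻².
T_eq = [S(1−A)/(4σ)]^(1/4) = [557.7×0.35/(4×5.67×10⁻⁸)]^(1/4) = 171.3 K.
ΔT = T_surf − T_eq = 227 − 171.3.

ΔT ≈ 55.7 K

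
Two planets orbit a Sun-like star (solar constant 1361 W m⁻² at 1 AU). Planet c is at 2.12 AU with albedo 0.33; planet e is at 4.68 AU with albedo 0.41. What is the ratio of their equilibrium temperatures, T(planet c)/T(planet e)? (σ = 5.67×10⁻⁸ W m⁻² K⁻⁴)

T_eq = [S₀(1−A)/(4σd²)]^(1/4), so T ∝ (1−A)^(1/4) / √d.
T₁ = [1361×0.67/(4×5.67×10⁻⁸×2.12²)]^(1/4) = 172.94 K.
T₂ = [1361×0.59/(4×5.67×10⁻⁸×4.68²)]^(1/4) = 112.76 K.

T₁/T₂ ≈ 1.534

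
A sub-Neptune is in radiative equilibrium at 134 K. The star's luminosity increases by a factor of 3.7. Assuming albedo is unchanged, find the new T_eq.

T_eq ∝ L^(1/4) · d^(−1/2).
T′ = 134 × 3.7^(1/4) = 186 K.

T_eq ≈ 186 K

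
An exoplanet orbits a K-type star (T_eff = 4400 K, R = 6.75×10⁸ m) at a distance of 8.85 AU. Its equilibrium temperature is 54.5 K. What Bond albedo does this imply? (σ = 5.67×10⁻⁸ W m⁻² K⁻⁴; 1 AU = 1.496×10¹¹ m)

A ≈ 0.64

d = 8.85 AU = 1.32×10¹² m.
L = 4πR_⋆²σT_⋆⁴ = 4π(6.75×10⁸)² × 5.67×10⁻⁸ × (4400)⁴ = 1.22×10²⁶ W.
S = L/(4πd²) = 5.52 W m⁻².
From T_eq⁴ = S(1−A)/(4σ): 1−A = 4σT_eq⁴/S.
1−A = 4 × 5.67×10⁻⁸ × (54.5)⁴ / 5.52 = 0.362.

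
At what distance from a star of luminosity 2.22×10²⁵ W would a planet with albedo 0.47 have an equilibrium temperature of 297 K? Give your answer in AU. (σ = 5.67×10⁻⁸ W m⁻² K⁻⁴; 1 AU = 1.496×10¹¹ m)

d ≈ 0.154 AU

From T_eq⁴ = L(1−A)/(16πσd²): d = √[L(1−A)/(16πσT_eq⁴)].
d = √[2.22×10²⁵ × 0.53 / (16π × 5.67×10⁻⁸ × (297)⁴)] = 2.30×10¹⁰ m = 0.154 AU.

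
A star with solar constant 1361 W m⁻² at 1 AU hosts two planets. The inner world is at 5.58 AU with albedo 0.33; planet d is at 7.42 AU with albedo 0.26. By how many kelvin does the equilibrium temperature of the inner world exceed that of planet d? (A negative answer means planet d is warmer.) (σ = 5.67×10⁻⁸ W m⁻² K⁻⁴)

T_eq = [S₀(1−A)/(4σd²)]^(1/4), so T ∝ (1−A)^(1/4) / √d.
T₁ = [1361×0.67/(4×5.67×10⁻⁸×5.58²)]^(1/4) = 106.60 K.
T₂ = [1361×0.74/(4×5.67×10⁻⁸×7.42²)]^(1/4) = 94.77 K.

ΔT ≈ 11.8 K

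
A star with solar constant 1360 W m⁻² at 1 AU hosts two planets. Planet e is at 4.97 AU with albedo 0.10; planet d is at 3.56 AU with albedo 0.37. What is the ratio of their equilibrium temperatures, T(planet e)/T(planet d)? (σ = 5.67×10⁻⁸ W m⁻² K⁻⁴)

T_eq = [S₀(1−A)/(4σd²)]^(1/4), so T ∝ (1−A)^(1/4) / √d.
T₁ = [1360×0.90/(4×5.67×10⁻⁸×4.97²)]^(1/4) = 121.58 K.
T₂ = [1360×0.63/(4×5.67×10⁻⁸×3.56²)]^(1/4) = 131.40 K.

T₁/T₂ ≈ 0.925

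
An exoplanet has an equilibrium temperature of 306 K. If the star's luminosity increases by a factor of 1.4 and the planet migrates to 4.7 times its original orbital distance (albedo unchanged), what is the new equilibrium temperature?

T_eq ≈ 154 K

T_eq ∝ L^(1/4) · d^(−1/2).
T′ = 306 × 1.4^(1/4) / 4.7^(1/2) = 154 K.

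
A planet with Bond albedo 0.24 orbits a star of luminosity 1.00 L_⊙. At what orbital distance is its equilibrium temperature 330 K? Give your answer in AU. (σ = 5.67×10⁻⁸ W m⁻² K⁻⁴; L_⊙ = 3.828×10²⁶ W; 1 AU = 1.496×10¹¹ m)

d ≈ 0.620 AU

L = 1.00 × 3.828×10²⁶ = 3.83×10²⁶ W.
From T_eq⁴ = L(1−A)/(16πσd²): d = √[L(1−A)/(16πσT_eq⁴)].
d = √[3.83×10²⁶ × 0.76 / (16π × 5.67×10⁻⁸ × (330)⁴)] = 9.28×10¹⁰ m = 0.620 AU.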